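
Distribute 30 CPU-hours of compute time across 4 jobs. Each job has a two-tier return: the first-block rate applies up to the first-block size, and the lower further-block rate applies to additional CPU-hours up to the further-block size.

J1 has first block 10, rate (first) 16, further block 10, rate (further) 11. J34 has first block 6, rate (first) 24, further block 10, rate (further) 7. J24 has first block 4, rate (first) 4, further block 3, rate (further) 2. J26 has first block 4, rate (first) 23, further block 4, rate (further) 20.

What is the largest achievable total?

542

Rank every tier by rate: J34/first 24 > J26/first 23 > J26/second 20 > J1/first 16 > J1/second 11 > J34/second 7 > J24/first 4 > J24/second 2.
J34/first (24): +6 — 24 left.
J26/first (23): +4 — 20 left.
Fill J26 second block (4 at 20) — 16 left.
J1 first at 16: fill all 10 — 6 left.
6 remain; put them into J1 second at 11.
Total = 24×6 + 23×4 + 20×4 + 16×10 + 11×6 = 542.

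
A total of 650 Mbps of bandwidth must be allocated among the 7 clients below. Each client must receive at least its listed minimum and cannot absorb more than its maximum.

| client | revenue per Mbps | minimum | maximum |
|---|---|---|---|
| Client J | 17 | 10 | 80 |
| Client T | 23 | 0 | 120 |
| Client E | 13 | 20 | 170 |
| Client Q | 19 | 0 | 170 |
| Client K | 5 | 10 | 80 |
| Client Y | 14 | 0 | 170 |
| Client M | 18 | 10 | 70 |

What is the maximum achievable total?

11430

Meeting every minimum uses 10+0+20+0+10+0+10 = 50 Mbps, leaving 600.
Order the clients by revenue per Mbps: Client T 23 > Client Q 19 > Client M 18 > Client J 17 > Client Y 14 > Client E 13 > Client K 5.
Give Client T 120 more to hit its cap of 120 → 480 left.
Client Q: +170 to 170 (cap) → 310 left.
Client M takes 60 more to reach its cap of 70 → 250 left.
Give Client J 70 more to hit its cap of 80 → 180 left.
Client Y: +170 to 170 (cap) → 10 left.
Client E: +10 (room for 150) → 30. Pool exhausted.
Total = 17×80 + 23×120 + 13×30 + 19×170 + 5×10 + 14×170 + 18×70 = 11430.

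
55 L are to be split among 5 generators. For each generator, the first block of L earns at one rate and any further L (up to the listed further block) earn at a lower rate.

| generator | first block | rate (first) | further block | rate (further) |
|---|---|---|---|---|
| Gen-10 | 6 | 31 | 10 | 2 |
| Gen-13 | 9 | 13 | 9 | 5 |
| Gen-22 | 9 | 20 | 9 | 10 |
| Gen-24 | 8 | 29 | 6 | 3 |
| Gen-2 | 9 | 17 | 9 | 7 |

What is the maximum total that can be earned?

993

Order all 10 blocks by rate: Gen-10/first 31 > Gen-24/first 29 > Gen-22/first 20 > Gen-2/first 17 > Gen-13/first 13 > Gen-22/second 10 > Gen-2/second 7 > Gen-13/second 5 > Gen-24/second 3 > Gen-10/second 2.
Gen-10/first (31): +6 ; 49 left.
Gen-24/first (29): +8 ; 41 left.
Gen-22/first (20): +9 ; 32 left.
Gen-2 first at 17: fill all 9 ; 23 left.
Fill Gen-13 first block (9 at 13) ; 14 left.
Gen-22 second at 10: fill all 9 ; 5 left.
Gen-2 second at 7: only 5 left, fill 5.
Total = 31×6 + 29×8 + 20×9 + 17×9 + 13×9 + 10×9 + 7×5 = 993.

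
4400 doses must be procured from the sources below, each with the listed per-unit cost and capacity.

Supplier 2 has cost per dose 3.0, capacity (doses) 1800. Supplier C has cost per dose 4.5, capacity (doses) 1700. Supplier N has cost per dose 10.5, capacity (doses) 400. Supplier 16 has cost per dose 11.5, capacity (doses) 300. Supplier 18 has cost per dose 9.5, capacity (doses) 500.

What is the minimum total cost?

Fill from the cheapest source first.
Supplier 2 (3.0): use full 1800 → 2600 doses to go.
Supplier C (4.5): use full 1700 → 900 doses to go.
Supplier 18 (9.5): use full 500 → 400 doses to go.
Supplier N at 10.5: take all 400 doses → 0 still needed.
Supplier 16: unused.
Cost = 1800×3.0 + 1700×4.5 + 500×9.5 + 400×10.5 = 22000.

22000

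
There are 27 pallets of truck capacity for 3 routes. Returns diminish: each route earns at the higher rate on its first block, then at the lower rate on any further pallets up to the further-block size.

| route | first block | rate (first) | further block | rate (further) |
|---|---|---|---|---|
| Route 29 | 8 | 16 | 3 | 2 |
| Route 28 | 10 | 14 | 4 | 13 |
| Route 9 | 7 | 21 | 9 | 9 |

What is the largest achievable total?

Order all 6 blocks by rate: Route 9/first 21 > Route 29/first 16 > Route 28/first 14 > Route 28/second 13 > Route 9/second 9 > Route 29/second 2.
Route 9 first at 21: fill all 7 — 20 left.
Fill Route 29 first block (8 at 16) — 12 left.
Route 28 first at 14: fill all 10 — 2 left.
2 remain; put them into Route 28 second at 13.
Total = 21×7 + 16×8 + 14×10 + 13×2 = 441.

441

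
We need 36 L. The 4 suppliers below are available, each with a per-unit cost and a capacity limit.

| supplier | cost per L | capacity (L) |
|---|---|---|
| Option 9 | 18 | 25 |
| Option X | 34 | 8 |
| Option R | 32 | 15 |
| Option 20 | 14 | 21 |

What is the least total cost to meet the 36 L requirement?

Use suppliers in increasing cost order.
Option 20 at 14: take all 21 L ; 15 still needed.
Option 9 at 18: take 15 of its 25 ; requirement met.
Option R, Option X: unused.
Cost = 21×14 + 15×18 = 564.

564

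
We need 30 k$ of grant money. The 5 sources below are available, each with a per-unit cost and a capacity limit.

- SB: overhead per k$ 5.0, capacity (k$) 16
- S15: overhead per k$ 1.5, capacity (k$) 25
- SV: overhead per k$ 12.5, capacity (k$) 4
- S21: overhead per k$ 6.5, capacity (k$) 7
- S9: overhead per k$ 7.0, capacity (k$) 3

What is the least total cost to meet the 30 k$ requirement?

62.5

Cheapest first:
S15 at 1.5: take all 25 k$ ; 5 still needed.
SB at 5.0: take 5 of its 16 ; requirement met.
S21, S9, SV: unused.
Cost = 25×1.5 + 5×5.0 = 62.5.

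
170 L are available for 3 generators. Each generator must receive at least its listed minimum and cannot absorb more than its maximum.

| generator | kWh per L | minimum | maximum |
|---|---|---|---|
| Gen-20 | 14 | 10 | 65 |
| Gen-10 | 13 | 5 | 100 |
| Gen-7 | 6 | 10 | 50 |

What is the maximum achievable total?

Meeting every minimum uses 10+5+10 = 25 L, leaving 145.
Order the generators by kWh per L: Gen-20 14 > Gen-10 13 > Gen-7 6.
Gen-20: +55 to 65 (cap) ; 90 left.
Gen-10 has room for 95 more but only 90 remain, so it gets 95.
Total = 14×65 + 13×95 + 6×10 = 2205.

2205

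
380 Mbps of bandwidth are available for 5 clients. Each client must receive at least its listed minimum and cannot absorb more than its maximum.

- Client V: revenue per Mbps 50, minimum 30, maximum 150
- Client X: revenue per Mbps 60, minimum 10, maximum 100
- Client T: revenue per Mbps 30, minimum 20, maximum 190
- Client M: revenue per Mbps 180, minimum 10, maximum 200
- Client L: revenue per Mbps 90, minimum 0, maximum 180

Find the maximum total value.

49500

Meeting every minimum uses 30+10+20+10+0 = 70 Mbps, leaving 310.
Highest revenue per Mbps first: Client M 180 > Client L 90 > Client X 60 > Client V 50 > Client T 30.
Give Client M 190 more to hit its cap of 200 ; 120 left.
Client L: +120 (room for 180) → 120. Pool exhausted.
Total = 50×30 + 60×10 + 30×20 + 180×200 + 90×120 = 49500.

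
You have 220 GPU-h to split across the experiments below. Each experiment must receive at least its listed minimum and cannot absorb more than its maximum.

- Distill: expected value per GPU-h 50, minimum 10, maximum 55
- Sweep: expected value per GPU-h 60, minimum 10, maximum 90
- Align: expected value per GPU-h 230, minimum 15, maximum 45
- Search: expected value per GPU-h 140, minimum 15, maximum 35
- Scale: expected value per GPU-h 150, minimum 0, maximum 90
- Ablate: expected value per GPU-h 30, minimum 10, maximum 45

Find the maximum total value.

31350

Meeting every minimum uses 10+10+15+15+0+10 = 60 GPU-h, leaving 160.
Highest expected value per GPU-h first: Align 230 > Scale 150 > Search 140 > Sweep 60 > Distill 50 > Ablate 30.
Align takes 30 more to reach its cap of 45 → 130 left.
Scale takes 90 more to reach its cap of 90 → 40 left.
Give Search 20 more to hit its cap of 35 → 20 left.
Sweep: +20 (room for 80) → 30. Pool exhausted.
Total = 50×10 + 60×30 + 230×45 + 140×35 + 150×90 + 30×10 = 31350.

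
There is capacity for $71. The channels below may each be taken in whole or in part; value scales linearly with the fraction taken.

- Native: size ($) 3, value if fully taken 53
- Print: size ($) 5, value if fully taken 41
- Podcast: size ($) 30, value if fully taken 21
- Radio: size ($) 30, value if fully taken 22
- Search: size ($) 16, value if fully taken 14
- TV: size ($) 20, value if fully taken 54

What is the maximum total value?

Best value per unit of size first: Native 53/3≈17.7, Print 41/5≈8.2, TV 54/20≈2.7, Search 14/16≈0.875, Radio 22/30≈0.733, Podcast 21/30≈0.7.
All 3 $ of Native fit (value 53) → 68 remain.
All 5 $ of Print fit (value 41) → 63 remain.
TV: take in full, 20 $ for value 54 → 43 left.
Take all of Search (16 $, value 14) → 27 $ left.
Fill the last 27 $ with part of Radio: 27/30 of it earns 19.8.
Total value = 181.8.

181.8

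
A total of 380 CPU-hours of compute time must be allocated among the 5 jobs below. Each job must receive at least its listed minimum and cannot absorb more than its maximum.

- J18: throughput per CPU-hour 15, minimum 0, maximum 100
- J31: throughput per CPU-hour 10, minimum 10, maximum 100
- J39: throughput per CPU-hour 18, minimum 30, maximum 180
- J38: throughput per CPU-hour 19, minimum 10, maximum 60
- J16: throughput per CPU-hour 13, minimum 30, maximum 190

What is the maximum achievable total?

Meeting every minimum uses 0+10+30+10+30 = 80 CPU-hours, leaving 300.
Highest throughput per CPU-hour first: J38 19 > J39 18 > J18 15 > J16 13 > J31 10.
J38: +50 to 60 (cap) ; 250 left.
Give J39 150 more to hit its cap of 180 ; 100 left.
J18: +100 to 100 (cap) ; 0 left.
Total = 15×100 + 10×10 + 18×180 + 19×60 + 13×30 = 6370.

6370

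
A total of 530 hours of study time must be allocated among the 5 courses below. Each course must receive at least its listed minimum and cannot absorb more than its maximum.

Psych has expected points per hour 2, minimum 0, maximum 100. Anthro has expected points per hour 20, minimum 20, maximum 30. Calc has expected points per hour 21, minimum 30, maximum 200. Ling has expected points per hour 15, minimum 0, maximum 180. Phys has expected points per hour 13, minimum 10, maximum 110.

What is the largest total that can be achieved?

8950

Meeting every minimum uses 0+20+30+0+10 = 60 hours, leaving 470.
Rank by expected points per hour: Calc 21 > Anthro 20 > Ling 15 > Phys 13 > Psych 2.
Calc: +170 to 200 (cap) → 300 left.
Give Anthro 10 more to hit its cap of 30 → 290 left.
Ling takes 180 more to reach its cap of 180 → 110 left.
Give Phys 100 more to hit its cap of 110 → 10 left.
Psych: +10 (room for 100) → 10. Pool exhausted.
Total = 2×10 + 20×30 + 21×200 + 15×180 + 13×110 = 8950.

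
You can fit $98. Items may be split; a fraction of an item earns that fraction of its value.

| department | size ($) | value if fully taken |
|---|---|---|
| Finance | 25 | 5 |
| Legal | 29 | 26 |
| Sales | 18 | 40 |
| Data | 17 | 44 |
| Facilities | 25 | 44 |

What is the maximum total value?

Rank by value-to-size ratio: Data 44/17≈2.59, Sales 40/18≈2.22, Facilities 44/25≈1.76, Legal 26/29≈0.897, Finance 5/25≈0.2.
Data: take in full, 17 $ for value 44 ; 81 left.
All 18 $ of Sales fit (value 40) ; 63 remain.
All 25 $ of Facilities fit (value 44) ; 38 remain.
All 29 $ of Legal fit (value 26) ; 9 remain.
Only 9 $ remain; take 9/25 of Finance for value 5×9/25 = 1.8.
Total value = 155.8.

155.8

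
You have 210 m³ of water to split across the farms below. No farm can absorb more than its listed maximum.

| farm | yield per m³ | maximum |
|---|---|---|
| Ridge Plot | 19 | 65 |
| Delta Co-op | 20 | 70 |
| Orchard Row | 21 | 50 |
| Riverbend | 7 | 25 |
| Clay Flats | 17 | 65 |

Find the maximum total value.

Order the farms by yield per m³: Orchard Row 21 > Delta Co-op 20 > Ridge Plot 19 > Clay Flats 17 > Riverbend 7.
Orchard Row takes 50 to reach its cap of 50 ; 160 left.
Delta Co-op: +70 to 70 (cap) ; 90 left.
Give Ridge Plot 65 to hit its cap of 65 ; 25 left.
Only 25 left; Clay Flats takes them to reach 25.
Total = 19×65 + 20×70 + 21×50 + 17×25 = 4110.

4110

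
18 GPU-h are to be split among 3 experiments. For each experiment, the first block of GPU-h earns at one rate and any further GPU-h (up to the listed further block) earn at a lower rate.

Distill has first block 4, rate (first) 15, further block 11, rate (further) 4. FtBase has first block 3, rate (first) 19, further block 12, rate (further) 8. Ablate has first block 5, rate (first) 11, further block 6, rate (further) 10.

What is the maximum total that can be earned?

Treat each block as its own option and order by rate: FtBase/tier1 19 > Distill/tier1 15 > Ablate/tier1 11 > Ablate/tier2 10 > FtBase/tier2 8 > Distill/tier2 4.
FtBase tier1 at 19: fill all 3 ; 15 left.
Fill Distill tier1 block (4 at 15) ; 11 left.
Fill Ablate tier1 block (5 at 11) ; 6 left.
Ablate/tier2 (10): +6 ; 0 left.
Total = 19×3 + 15×4 + 11×5 + 10×6 = 232.

232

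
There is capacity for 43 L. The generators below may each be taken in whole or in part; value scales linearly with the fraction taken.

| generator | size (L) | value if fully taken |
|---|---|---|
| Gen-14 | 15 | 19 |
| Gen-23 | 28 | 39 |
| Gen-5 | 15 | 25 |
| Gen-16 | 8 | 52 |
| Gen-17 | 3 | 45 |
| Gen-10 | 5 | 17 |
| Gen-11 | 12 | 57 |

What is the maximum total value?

Best value per unit of size first: Gen-17 45/3≈15, Gen-16 52/8≈6.5, Gen-11 57/12≈4.75, Gen-10 17/5≈3.4, Gen-5 25/15≈1.67, Gen-23 39/28≈1.39, Gen-14 19/15≈1.27.
Gen-17: take in full, 3 L for value 45 ; 40 left.
All 8 L of Gen-16 fit (value 52) ; 32 remain.
Gen-11: take in full, 12 L for value 57 ; 20 left.
Take all of Gen-10 (5 L, value 17) ; 15 L left.
Gen-5: take in full, 15 L for value 25 ; 0 left.
Total value = 196.

196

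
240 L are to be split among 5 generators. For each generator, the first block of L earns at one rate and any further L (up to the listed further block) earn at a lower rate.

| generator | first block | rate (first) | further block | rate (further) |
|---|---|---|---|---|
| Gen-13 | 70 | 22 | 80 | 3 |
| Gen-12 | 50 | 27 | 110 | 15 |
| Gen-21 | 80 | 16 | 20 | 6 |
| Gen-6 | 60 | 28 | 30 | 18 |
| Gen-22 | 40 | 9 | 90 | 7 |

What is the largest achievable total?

Treat each block as its own option and order by rate: Gen-6/T1 28 > Gen-12/T1 27 > Gen-13/T1 22 > Gen-6/T2 18 > Gen-21/T1 16 > Gen-12/T2 15 > Gen-22/T1 9 > Gen-22/T2 7 > Gen-21/T2 6 > Gen-13/T2 3.
Gen-6 T1 at 28: fill all 60 → 180 left.
Fill Gen-12 T1 block (50 at 27) → 130 left.
Fill Gen-13 T1 block (70 at 22) → 60 left.
Fill Gen-6 T2 block (30 at 18) → 30 left.
Gen-21 T1 at 16: only 30 left, fill 30.
Total = 28×60 + 27×50 + 22×70 + 18×30 + 16×30 = 5590.

5590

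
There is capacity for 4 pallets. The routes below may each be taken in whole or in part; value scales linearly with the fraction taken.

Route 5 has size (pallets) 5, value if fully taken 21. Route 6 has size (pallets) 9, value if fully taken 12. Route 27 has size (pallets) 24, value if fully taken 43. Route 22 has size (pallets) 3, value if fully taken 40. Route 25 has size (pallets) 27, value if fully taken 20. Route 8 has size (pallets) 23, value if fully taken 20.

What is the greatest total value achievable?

Best value per unit of size first: Route 22 40/3≈13.3, Route 5 21/5≈4.2, Route 27 43/24≈1.79, Route 6 12/9≈1.33, Route 8 20/23≈0.87, Route 25 20/27≈0.741.
Take all of Route 22 (3 pallets, value 40) — 1 pallets left.
Fill the last 1 pallets with part of Route 5: 1/5 of it earns 4.2.
Total value = 44.2.

44.2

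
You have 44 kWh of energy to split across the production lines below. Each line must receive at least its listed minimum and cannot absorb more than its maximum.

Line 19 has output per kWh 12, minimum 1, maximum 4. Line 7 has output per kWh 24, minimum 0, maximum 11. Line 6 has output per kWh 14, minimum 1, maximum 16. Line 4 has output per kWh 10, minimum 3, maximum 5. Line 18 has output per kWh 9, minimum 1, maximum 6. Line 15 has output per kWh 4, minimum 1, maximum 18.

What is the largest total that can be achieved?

648

Meeting every minimum uses 1+0+1+3+1+1 = 7 kWh, leaving 37.
Highest output per kWh first: Line 7 24 > Line 6 14 > Line 19 12 > Line 4 10 > Line 18 9 > Line 15 4.
Line 7 takes 11 more to reach its cap of 11 — 26 left.
Line 6 takes 15 more to reach its cap of 16 — 11 left.
Line 19: +3 to 4 (cap) — 8 left.
Line 4 takes 2 more to reach its cap of 5 — 6 left.
Line 18: +5 to 6 (cap) — 1 left.
Only 1 left; Line 15 takes them to reach 2.
Total = 12×4 + 24×11 + 14×16 + 10×5 + 9×6 + 4×2 = 648.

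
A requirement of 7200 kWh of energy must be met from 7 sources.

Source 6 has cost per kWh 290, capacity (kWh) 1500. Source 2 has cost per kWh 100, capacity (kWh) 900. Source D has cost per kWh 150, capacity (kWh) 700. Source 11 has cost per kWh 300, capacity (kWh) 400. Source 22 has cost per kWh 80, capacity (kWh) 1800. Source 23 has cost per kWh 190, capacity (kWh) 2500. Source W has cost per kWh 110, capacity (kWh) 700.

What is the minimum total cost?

1065000

Cheapest first:
Take 1800 from Source 22 at 80 → need 5400 more.
Source 2 (100): use full 900 → 4500 kWh to go.
Source W (110): use full 700 → 3800 kWh to go.
Take 700 from Source D at 150 → need 3100 more.
Take 2500 from Source 23 at 190 → need 600 more.
Source 6 at 290: take 600 of its 1500 → requirement met.
Source 11: unused.
Cost = 1800×80 + 900×100 + 700×110 + 700×150 + 2500×190 + 600×290 = 1065000.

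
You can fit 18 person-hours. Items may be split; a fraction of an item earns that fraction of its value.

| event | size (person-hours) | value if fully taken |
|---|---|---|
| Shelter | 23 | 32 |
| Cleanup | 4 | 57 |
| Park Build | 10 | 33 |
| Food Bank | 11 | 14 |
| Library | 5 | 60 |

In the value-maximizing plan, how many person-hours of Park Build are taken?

9

Rank by value-to-size ratio: Cleanup 57/4≈14.2, Library 60/5≈12, Park Build 33/10≈3.3, Shelter 32/23≈1.39, Food Bank 14/11≈1.27.
Take all of Cleanup (4 person-hours, value 57) ; 14 person-hours left.
Take all of Library (5 person-hours, value 60) ; 9 person-hours left.
Only 9 person-hours remain; take 9/10 of Park Build for value 33×9/10 = 29.7.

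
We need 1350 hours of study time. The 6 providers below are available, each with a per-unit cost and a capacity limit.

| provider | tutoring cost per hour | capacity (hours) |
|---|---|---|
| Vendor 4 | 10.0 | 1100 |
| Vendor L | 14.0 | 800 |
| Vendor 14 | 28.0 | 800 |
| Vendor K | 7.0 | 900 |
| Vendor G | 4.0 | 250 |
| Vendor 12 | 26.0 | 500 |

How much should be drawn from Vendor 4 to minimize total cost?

200

Use providers in increasing cost order.
Take 250 from Vendor G at 4.0 → need 1100 more.
Vendor K at 7.0: take all 900 hours → 200 still needed.
Take 200 from Vendor 4 at 10.0 to finish.
Vendor L, Vendor 12, Vendor 14: unused.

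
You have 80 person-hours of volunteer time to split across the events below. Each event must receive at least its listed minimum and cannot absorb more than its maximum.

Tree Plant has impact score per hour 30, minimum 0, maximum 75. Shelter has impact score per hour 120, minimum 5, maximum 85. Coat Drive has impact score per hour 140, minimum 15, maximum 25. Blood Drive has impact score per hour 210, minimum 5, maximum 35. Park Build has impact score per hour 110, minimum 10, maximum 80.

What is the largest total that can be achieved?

Meeting every minimum uses 0+5+15+5+10 = 35 person-hours, leaving 45.
Rank by impact score per hour: Blood Drive 210 > Coat Drive 140 > Shelter 120 > Park Build 110 > Tree Plant 30.
Blood Drive takes 30 more to reach its cap of 35 → 15 left.
Coat Drive takes 10 more to reach its cap of 25 → 5 left.
Only 5 left; Shelter takes them to reach 10.
Total = 120×10 + 140×25 + 210×35 + 110×10 = 13150.

13150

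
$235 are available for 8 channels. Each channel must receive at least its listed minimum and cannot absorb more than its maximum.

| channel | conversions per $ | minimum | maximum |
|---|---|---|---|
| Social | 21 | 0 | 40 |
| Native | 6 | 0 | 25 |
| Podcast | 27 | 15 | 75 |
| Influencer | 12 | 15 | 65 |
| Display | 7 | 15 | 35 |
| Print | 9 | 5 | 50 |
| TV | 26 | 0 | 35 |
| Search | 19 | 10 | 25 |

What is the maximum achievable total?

4880

Meeting every minimum uses 0+0+15+15+15+5+0+10 = 60 $, leaving 175.
Order the channels by conversions per $: Podcast 27 > TV 26 > Social 21 > Search 19 > Influencer 12 > Print 9 > Display 7 > Native 6.
Podcast: +60 to 75 (cap) ; 115 left.
TV takes 35 more to reach its cap of 35 ; 80 left.
Give Social 40 more to hit its cap of 40 ; 40 left.
Give Search 15 more to hit its cap of 25 ; 25 left.
Influencer: +25 (room for 50) → 40. Pool exhausted.
Total = 21×40 + 27×75 + 12×40 + 7×15 + 9×5 + 26×35 + 19×25 = 4880.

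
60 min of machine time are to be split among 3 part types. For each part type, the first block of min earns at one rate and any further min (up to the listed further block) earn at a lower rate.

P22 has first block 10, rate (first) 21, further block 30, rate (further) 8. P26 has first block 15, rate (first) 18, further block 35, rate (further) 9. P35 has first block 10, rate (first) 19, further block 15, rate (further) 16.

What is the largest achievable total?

Order all 6 blocks by rate: P22/tier1 21 > P35/tier1 19 > P26/tier1 18 > P35/tier2 16 > P26/tier2 9 > P22/tier2 8.
Fill P22 tier1 block (10 at 21) → 50 left.
P35 tier1 at 19: fill all 10 → 40 left.
P26 tier1 at 18: fill all 15 → 25 left.
P35/tier2 (16): +15 → 10 left.
10 remain; put them into P26 tier2 at 9.
Total = 21×10 + 19×10 + 18×15 + 16×15 + 9×10 = 1000.

1000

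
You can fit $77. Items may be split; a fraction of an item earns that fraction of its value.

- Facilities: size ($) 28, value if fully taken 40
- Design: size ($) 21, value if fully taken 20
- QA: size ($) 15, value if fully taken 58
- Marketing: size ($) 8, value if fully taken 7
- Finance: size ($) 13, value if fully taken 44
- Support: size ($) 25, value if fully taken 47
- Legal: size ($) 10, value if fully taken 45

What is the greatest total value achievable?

214

Best value per unit of size first: Legal 45/10≈4.5, QA 58/15≈3.87, Finance 44/13≈3.38, Support 47/25≈1.88, Facilities 40/28≈1.43, Design 20/21≈0.952, Marketing 7/8≈0.875.
Take all of Legal (10 $, value 45) ; 67 $ left.
Take all of QA (15 $, value 58) ; 52 $ left.
Take all of Finance (13 $, value 44) ; 39 $ left.
All 25 $ of Support fit (value 47) ; 14 remain.
14 $ left: a 14/28 share of Facilities gives 40×14/28 = 20.
Total value = 214.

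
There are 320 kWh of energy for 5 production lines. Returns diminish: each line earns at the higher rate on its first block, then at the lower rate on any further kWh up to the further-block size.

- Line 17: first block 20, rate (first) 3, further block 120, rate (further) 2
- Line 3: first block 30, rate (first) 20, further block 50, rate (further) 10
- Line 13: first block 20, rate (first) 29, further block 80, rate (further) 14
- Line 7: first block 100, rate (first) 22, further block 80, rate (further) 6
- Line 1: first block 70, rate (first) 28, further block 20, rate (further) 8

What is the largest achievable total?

Treat each block as its own option and order by rate: Line 13/first 29 > Line 1/first 28 > Line 7/first 22 > Line 3/first 20 > Line 13/second 14 > Line 3/second 10 > Line 1/second 8 > Line 7/second 6 > Line 17/first 3 > Line 17/second 2.
Line 13/first (29): +20 — 300 left.
Line 1 first at 28: fill all 70 — 230 left.
Line 7/first (22): +100 — 130 left.
Fill Line 3 first block (30 at 20) — 100 left.
Line 13 second at 14: fill all 80 — 20 left.
Line 3/second: +20 of 50 at 10; pool empty.
Total = 29×20 + 28×70 + 22×100 + 20×30 + 14×80 + 10×20 = 6660.

6660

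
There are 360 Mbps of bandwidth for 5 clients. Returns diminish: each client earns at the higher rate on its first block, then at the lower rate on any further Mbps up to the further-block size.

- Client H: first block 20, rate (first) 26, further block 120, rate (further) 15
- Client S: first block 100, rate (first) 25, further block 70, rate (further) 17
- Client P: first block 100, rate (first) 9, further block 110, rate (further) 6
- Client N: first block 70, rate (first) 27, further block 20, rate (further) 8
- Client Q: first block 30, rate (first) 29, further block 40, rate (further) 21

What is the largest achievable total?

8260

Treat each block as its own option and order by rate: Client Q/tier1 29 > Client N/tier1 27 > Client H/tier1 26 > Client S/tier1 25 > Client Q/tier2 21 > Client S/tier2 17 > Client H/tier2 15 > Client P/tier1 9 > Client N/tier2 8 > Client P/tier2 6.
Client Q tier1 at 29: fill all 30 → 330 left.
Client N/tier1 (27): +70 → 260 left.
Fill Client H tier1 block (20 at 26) → 240 left.
Client S/tier1 (25): +100 → 140 left.
Fill Client Q tier2 block (40 at 21) → 100 left.
Client S/tier2 (17): +70 → 30 left.
Client H tier2 at 15: only 30 left, fill 30.
Total = 29×30 + 27×70 + 26×20 + 25×100 + 21×40 + 17×70 + 15×30 = 8260.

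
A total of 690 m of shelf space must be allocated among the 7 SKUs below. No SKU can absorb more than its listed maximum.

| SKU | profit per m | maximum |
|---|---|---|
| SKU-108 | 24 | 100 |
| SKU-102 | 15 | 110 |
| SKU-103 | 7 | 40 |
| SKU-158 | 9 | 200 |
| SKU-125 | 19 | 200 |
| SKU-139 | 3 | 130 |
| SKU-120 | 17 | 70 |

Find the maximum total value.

Rank by profit per m: SKU-108 24 > SKU-125 19 > SKU-120 17 > SKU-102 15 > SKU-158 9 > SKU-103 7 > SKU-139 3.
SKU-108: +100 to 100 (cap) — 590 left.
SKU-125: +200 to 200 (cap) — 390 left.
SKU-120: +70 to 70 (cap) — 320 left.
SKU-102 takes 110 to reach its cap of 110 — 210 left.
SKU-158: +200 to 200 (cap) — 10 left.
Only 10 left; SKU-103 takes them to reach 10.
Total = 24×100 + 15×110 + 7×10 + 9×200 + 19×200 + 17×70 = 10910.

10910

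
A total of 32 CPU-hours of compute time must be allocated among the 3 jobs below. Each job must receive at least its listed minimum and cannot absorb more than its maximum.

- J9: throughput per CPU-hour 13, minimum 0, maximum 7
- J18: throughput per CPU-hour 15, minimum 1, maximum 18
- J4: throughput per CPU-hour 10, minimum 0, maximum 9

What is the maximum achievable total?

431

Meeting every minimum uses 0+1+0 = 1 CPU-hours, leaving 31.
Order the jobs by throughput per CPU-hour: J18 15 > J9 13 > J4 10.
Give J18 17 more to hit its cap of 18 ; 14 left.
Give J9 7 more to hit its cap of 7 ; 7 left.
J4: +7 (room for 9) → 7. Pool exhausted.
Total = 13×7 + 15×18 + 10×7 = 431.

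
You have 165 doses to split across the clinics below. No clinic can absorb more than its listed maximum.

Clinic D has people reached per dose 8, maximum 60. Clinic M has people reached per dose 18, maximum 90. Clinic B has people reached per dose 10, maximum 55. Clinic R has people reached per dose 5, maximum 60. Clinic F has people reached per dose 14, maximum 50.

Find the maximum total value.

2570

Order the clinics by people reached per dose: Clinic M 18 > Clinic F 14 > Clinic B 10 > Clinic D 8 > Clinic R 5.
Clinic M takes 90 to reach its cap of 90 → 75 left.
Clinic F: +50 to 50 (cap) → 25 left.
Clinic B: +25 (room for 55) → 25. Pool exhausted.
Total = 18×90 + 10×25 + 14×50 = 2570.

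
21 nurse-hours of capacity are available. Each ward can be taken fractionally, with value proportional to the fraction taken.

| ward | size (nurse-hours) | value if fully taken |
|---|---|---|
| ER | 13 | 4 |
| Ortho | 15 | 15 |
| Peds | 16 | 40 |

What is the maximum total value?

Best value per unit of size first: Peds 40/16≈2.5, Ortho 15/15≈1, ER 4/13≈0.308.
All 16 nurse-hours of Peds fit (value 40) → 5 remain.
5 nurse-hours left: a 5/15 share of Ortho gives 15×5/15 = 5.
Total value = 45.

45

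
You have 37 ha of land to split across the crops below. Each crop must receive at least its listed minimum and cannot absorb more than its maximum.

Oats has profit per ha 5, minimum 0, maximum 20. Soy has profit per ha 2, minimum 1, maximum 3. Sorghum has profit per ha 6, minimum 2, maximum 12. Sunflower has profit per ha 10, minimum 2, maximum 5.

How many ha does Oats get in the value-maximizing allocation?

Meeting every minimum uses 0+1+2+2 = 5 ha, leaving 32.
Rank by profit per ha: Sunflower 10 > Sorghum 6 > Oats 5 > Soy 2.
Sunflower: +3 to 5 (cap) ; 29 left.
Give Sorghum 10 more to hit its cap of 12 ; 19 left.
Oats has room for 20 more but only 19 remain, so it gets 19.

19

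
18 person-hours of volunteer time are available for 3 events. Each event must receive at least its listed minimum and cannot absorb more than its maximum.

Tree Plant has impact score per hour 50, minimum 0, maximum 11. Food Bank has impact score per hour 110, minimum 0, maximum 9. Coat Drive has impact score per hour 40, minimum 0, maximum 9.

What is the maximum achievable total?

Meeting every minimum uses 0+0+0 = 0 person-hours, leaving 18.
Highest impact score per hour first: Food Bank 110 > Tree Plant 50 > Coat Drive 40.
Give Food Bank 9 more to hit its cap of 9 ; 9 left.
Tree Plant has room for 11 more but only 9 remain, so it gets 9.
Total = 50×9 + 110×9 = 1440.

1440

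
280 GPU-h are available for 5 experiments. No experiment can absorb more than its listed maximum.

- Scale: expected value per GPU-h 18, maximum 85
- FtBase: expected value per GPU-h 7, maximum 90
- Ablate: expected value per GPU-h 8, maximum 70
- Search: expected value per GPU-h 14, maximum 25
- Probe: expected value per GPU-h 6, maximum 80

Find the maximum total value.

Highest expected value per GPU-h first: Scale 18 > Search 14 > Ablate 8 > FtBase 7 > Probe 6.
Scale: +85 to 85 (cap) ; 195 left.
Search takes 25 to reach its cap of 25 ; 170 left.
Ablate takes 70 to reach its cap of 70 ; 100 left.
Give FtBase 90 to hit its cap of 90 ; 10 left.
Probe: +10 (room for 80) → 10. Pool exhausted.
Total = 18×85 + 7×90 + 8×70 + 14×25 + 6×10 = 3130.

3130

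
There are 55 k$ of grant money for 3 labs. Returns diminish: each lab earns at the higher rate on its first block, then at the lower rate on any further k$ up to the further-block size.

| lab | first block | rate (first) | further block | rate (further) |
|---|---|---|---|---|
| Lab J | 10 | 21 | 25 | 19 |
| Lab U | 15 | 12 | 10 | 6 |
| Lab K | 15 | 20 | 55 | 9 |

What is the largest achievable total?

1045

Order all 6 blocks by rate: Lab J/T1 21 > Lab K/T1 20 > Lab J/T2 19 > Lab U/T1 12 > Lab K/T2 9 > Lab U/T2 6.
Lab J T1 at 21: fill all 10 → 45 left.
Lab K T1 at 20: fill all 15 → 30 left.
Lab J/T2 (19): +25 → 5 left.
Lab U T1 at 12: only 5 left, fill 5.
Total = 21×10 + 20×15 + 19×25 + 12×5 = 1045.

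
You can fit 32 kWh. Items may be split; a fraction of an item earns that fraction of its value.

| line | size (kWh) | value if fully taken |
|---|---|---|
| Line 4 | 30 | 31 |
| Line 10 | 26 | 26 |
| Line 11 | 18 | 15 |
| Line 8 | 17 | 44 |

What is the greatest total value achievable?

Sort by value density: Line 8 44/17≈2.59, Line 4 31/30≈1.03, Line 10 26/26≈1, Line 11 15/18≈0.833.
Take all of Line 8 (17 kWh, value 44) ; 15 kWh left.
15 kWh left: a 15/30 share of Line 4 gives 31×15/30 = 15.5.
Total value = 59.5.

59.5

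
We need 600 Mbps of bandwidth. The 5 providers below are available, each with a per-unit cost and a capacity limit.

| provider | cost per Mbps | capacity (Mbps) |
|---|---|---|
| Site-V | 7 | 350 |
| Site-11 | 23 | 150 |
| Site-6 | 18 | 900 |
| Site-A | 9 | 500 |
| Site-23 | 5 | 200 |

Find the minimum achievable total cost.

Cheapest first:
Site-23 at 5: take all 200 Mbps → 400 still needed.
Take 350 from Site-V at 7 → need 50 more.
Take 50 from Site-A at 9 to finish.
Site-6, Site-11: unused.
Cost = 200×5 + 350×7 + 50×9 = 3900.

3900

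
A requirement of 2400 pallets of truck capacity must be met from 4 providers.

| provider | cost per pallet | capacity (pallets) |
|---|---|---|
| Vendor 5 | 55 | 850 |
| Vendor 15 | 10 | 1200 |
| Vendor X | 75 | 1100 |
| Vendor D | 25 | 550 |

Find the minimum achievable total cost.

61500

Cheapest first:
Take 1200 from Vendor 15 at 10 → need 1200 more.
Take 550 from Vendor D at 25 → need 650 more.
Take 650 from Vendor 5 at 55 to finish.
Vendor X: unused.
Cost = 1200×10 + 550×25 + 650×55 = 61500.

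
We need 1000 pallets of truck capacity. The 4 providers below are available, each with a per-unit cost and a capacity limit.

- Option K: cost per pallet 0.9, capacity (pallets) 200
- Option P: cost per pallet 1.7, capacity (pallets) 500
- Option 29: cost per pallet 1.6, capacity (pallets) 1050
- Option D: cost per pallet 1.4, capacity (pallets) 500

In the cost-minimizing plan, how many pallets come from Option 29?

300

Cheapest first:
Take 200 from Option K at 0.9 → need 800 more.
Option D at 1.4: take all 500 pallets → 300 still needed.
Take 300 from Option 29 at 1.6 to finish.
Option P: unused.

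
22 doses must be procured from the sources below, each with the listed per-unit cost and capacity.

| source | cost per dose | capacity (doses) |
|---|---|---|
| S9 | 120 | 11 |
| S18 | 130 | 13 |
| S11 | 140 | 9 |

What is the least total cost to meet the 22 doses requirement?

2750

Fill from the cheapest source first.
Take 11 from S9 at 120 — need 11 more.
S18 at 130: take 11 of its 13 — requirement met.
S11: unused.
Cost = 11×120 + 11×130 = 2750.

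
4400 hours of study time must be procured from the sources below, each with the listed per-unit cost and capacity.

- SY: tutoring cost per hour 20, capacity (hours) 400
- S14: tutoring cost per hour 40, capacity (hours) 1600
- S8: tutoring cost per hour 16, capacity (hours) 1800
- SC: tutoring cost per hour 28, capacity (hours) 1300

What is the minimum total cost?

109200

Fill from the cheapest source first.
S8 at 16: take all 1800 hours → 2600 still needed.
SY at 20: take all 400 hours → 2200 still needed.
SC (28): use full 1300 → 900 hours to go.
Take 900 from S14 at 40 to finish.
Cost = 1800×16 + 400×20 + 1300×28 + 900×40 = 109200.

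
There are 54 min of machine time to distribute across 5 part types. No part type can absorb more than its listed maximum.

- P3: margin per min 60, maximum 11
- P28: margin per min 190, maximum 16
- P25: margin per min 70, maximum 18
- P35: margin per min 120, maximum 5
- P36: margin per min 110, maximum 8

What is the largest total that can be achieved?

Rank by margin per min: P28 190 > P35 120 > P36 110 > P25 70 > P3 60.
P28 takes 16 to reach its cap of 16 — 38 left.
Give P35 5 to hit its cap of 5 — 33 left.
P36: +8 to 8 (cap) — 25 left.
Give P25 18 to hit its cap of 18 — 7 left.
Only 7 left; P3 takes them to reach 7.
Total = 60×7 + 190×16 + 70×18 + 120×5 + 110×8 = 6200.

6200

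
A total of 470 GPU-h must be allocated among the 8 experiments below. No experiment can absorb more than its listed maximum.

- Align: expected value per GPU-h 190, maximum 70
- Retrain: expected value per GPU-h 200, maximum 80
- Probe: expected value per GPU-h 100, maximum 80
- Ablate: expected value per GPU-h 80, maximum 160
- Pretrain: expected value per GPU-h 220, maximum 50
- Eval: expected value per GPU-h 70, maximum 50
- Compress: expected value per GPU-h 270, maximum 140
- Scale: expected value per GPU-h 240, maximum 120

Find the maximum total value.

Order the experiments by expected value per GPU-h: Compress 270 > Scale 240 > Pretrain 220 > Retrain 200 > Align 190 > Probe 100 > Ablate 80 > Eval 70.
Compress takes 140 to reach its cap of 140 ; 330 left.
Scale takes 120 to reach its cap of 120 ; 210 left.
Give Pretrain 50 to hit its cap of 50 ; 160 left.
Retrain: +80 to 80 (cap) ; 80 left.
Align takes 70 to reach its cap of 70 ; 10 left.
Probe: +10 (room for 80) → 10. Pool exhausted.
Total = 190×70 + 200×80 + 100×10 + 220×50 + 270×140 + 240×120 = 107900.

107900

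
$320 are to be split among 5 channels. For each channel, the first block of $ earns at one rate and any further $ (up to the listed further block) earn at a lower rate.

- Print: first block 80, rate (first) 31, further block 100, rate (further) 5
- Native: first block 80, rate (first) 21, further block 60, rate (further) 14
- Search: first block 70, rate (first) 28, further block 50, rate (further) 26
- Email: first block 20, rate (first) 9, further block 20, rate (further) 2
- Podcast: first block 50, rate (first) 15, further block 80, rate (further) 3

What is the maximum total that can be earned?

Treat each block as its own option and order by rate: Print/first 31 > Search/first 28 > Search/second 26 > Native/first 21 > Podcast/first 15 > Native/second 14 > Email/first 9 > Print/second 5 > Podcast/second 3 > Email/second 2.
Print/first (31): +80 — 240 left.
Search first at 28: fill all 70 — 170 left.
Fill Search second block (50 at 26) — 120 left.
Native/first (21): +80 — 40 left.
Podcast first at 15: only 40 left, fill 40.
Total = 31×80 + 28×70 + 26×50 + 21×80 + 15×40 = 8020.

8020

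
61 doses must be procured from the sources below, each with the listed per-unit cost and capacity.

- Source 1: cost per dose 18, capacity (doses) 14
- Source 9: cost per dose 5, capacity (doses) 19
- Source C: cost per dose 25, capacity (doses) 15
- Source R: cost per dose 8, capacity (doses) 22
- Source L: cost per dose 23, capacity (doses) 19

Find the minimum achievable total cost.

661

Fill from the cheapest source first.
Take 19 from Source 9 at 5 → need 42 more.
Source R (8): use full 22 → 20 doses to go.
Source 1 (18): use full 14 → 6 doses to go.
Source L (23): take the remaining 6 → done.
Source C: unused.
Cost = 19×5 + 22×8 + 14×18 + 6×23 = 661.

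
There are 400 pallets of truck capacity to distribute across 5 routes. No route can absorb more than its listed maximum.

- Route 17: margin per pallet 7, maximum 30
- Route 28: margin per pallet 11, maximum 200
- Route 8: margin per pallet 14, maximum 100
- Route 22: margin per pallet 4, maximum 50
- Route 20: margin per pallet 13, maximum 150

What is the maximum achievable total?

Rank by margin per pallet: Route 8 14 > Route 20 13 > Route 28 11 > Route 17 7 > Route 22 4.
Route 8: +100 to 100 (cap) — 300 left.
Give Route 20 150 to hit its cap of 150 — 150 left.
Route 28 has room for 200 but only 150 remain, so it gets 150.
Total = 11×150 + 14×100 + 13×150 = 5000.

5000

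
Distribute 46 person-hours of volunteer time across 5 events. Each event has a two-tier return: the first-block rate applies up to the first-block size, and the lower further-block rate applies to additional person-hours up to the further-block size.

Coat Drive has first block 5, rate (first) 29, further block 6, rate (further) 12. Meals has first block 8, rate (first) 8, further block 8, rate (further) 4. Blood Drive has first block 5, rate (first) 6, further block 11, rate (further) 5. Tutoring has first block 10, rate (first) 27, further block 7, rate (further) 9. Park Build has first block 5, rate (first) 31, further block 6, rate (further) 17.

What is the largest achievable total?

Treat each block as its own option and order by rate: Park Build/tier1 31 > Coat Drive/tier1 29 > Tutoring/tier1 27 > Park Build/tier2 17 > Coat Drive/tier2 12 > Tutoring/tier2 9 > Meals/tier1 8 > Blood Drive/tier1 6 > Blood Drive/tier2 5 > Meals/tier2 4.
Park Build tier1 at 31: fill all 5 ; 41 left.
Coat Drive/tier1 (29): +5 ; 36 left.
Tutoring tier1 at 27: fill all 10 ; 26 left.
Park Build/tier2 (17): +6 ; 20 left.
Coat Drive/tier2 (12): +6 ; 14 left.
Fill Tutoring tier2 block (7 at 9) ; 7 left.
Meals/tier1: +7 of 8 at 8; pool empty.
Total = 31×5 + 29×5 + 27×10 + 17×6 + 12×6 + 9×7 + 8×7 = 863.

863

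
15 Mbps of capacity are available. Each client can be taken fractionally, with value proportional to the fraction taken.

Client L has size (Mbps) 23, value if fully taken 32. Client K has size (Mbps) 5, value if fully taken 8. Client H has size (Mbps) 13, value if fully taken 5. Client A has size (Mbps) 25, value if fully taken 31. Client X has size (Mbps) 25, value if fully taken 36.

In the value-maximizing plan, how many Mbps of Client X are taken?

Rank by value-to-size ratio: Client K 8/5≈1.6, Client X 36/25≈1.44, Client L 32/23≈1.39, Client A 31/25≈1.24, Client H 5/13≈0.385.
All 5 Mbps of Client K fit (value 8) ; 10 remain.
10 Mbps left: a 10/25 share of Client X gives 36×10/25 = 14.4.

10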